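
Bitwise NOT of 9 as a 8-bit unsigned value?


~0b1001 = 0b11110110 = 246 (8-bit unsigned)

246


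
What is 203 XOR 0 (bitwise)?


0b11001011 ^ 0b0 = 0b11001011 = 203

203


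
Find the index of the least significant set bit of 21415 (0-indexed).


0b101001110100111. Lowest set bit at position 0

0


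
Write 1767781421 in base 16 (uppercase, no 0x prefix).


1767781421 = 695E342D hex

695E342D


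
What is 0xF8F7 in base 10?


F8F7 hex = 63735 decimal

63735


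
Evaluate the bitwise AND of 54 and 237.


0b110110 & 0b11101101 = 0b100100 = 36

36


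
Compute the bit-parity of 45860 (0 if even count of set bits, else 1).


0b1011001100100100 has 7 ones => parity 1

1


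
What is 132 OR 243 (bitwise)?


0b10000100 | 0b11110011 = 0b11110111 = 247

247


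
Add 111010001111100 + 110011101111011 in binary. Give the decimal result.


111010001111100 + 110011101111011 = 1101101111110111 = 56311

56311


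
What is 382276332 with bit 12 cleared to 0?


382276332 & ~(1 << 12) = 382272236

382272236


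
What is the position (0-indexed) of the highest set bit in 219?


0b11011011. Highest set bit at position 7

7


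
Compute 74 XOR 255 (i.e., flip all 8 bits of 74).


74 ^ 255 = 181

181


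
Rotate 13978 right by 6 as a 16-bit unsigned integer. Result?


Rotate 0b11011010011010 right by 6 (16-bit) = 0b110100011011010 = 26842

26842


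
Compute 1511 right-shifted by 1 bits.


0b10111100111 >> 1 = 0b1011110011 = 755

755


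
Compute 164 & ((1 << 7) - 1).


164 & 127 = 36

36


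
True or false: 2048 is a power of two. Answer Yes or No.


0b100000000000. Only one bit set => Yes

Yes


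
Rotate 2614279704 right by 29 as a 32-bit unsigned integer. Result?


Rotate 0b10011011110100101011111000011000 right by 29 (32-bit) = 0b11011110100101011111000011000100 = 3734368452

3734368452


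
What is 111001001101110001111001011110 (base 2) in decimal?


111001001101110001111001011110 in decimal = 959913566

959913566


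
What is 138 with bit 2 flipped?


138 ^ (1 << 2) = 138 ^ 4 = 142

142


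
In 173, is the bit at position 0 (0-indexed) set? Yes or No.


0b10101101, bit 0 = 1. Yes

Yes


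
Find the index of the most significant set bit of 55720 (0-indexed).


0b1101100110101000. Highest set bit at position 15

15


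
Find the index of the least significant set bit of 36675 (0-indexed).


0b1000111101000011. Lowest set bit at position 0

0


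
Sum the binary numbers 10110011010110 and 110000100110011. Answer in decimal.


10110011010110 + 110000100110011 = 1000111000001001 = 36361

36361


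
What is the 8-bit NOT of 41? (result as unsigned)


~0b101001 = 0b11010110 = 214 (8-bit unsigned)

214


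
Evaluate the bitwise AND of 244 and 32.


0b11110100 & 0b100000 = 0b100000 = 32

32


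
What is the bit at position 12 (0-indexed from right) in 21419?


0b101001110101011, position 12 = 1

1


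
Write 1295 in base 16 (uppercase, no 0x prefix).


1295 = 50F hex

50F


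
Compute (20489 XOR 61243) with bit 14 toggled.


Step 1: 20489 ^ 61243 = 48946
Step 2: 48946 ^ (1 << 14) = 48946 ^ 16384 = 65330

65330


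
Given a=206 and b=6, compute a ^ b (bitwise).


206 ^ 6 = 200

200


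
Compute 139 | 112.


0b10001011 | 0b1110000 = 0b11111011 = 251

251


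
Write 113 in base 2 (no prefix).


113 = 1110001 in binary

1110001


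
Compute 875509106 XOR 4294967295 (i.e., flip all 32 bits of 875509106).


875509106 ^ 4294967295 = 3419458189

3419458189


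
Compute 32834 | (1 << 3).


32834 | (1 << 3) = 32834 | 8 = 32842

32842


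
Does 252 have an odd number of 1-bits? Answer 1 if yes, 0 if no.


0b11111100 has 6 ones => parity 0

0


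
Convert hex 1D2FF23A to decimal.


1D2FF23A hex = 489681466 decimal

489681466


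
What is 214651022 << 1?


0b1100110010110101000010001110 << 1 = 0b11001100101101010000100011100 = 429302044

429302044


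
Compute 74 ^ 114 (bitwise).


0b1001010 ^ 0b1110010 = 0b111000 = 56

56


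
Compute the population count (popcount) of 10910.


0b10101010011110 has 8 set bits

8


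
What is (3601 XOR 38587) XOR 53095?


Step 1: 3601 ^ 38587 = 39082
Step 2: 39082 ^ 53095 = 22477

22477


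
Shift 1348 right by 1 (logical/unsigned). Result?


0b10101000100 >> 1 = 0b1010100010 = 674

674


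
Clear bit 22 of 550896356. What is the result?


550896356 & ~(1 << 22) = 546702052

546702052


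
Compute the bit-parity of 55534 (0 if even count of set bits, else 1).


0b1101100011101110 has 10 ones => parity 0

0


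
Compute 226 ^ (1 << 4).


226 ^ (1 << 4) = 226 ^ 16 = 242

242


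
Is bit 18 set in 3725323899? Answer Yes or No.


0b11011110000010111110111001111011, bit 18 = 0. No

No


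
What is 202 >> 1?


0b11001010 >> 1 = 0b1100101 = 101

101


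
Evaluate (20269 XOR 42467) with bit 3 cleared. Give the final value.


Step 1: 20269 ^ 42467 = 60110
Step 2: 60110 & ~(1 << 3) = 60102

60102


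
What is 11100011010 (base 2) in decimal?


11100011010 in decimal = 1818

1818


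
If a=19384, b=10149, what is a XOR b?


19384 ^ 10149 = 27677

27677


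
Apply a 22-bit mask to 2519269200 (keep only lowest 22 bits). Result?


2519269200 & 4194303 = 2686800

2686800


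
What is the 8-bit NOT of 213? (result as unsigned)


~0b11010101 = 0b101010 = 42 (8-bit unsigned)

42


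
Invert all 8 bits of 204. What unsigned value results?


204 ^ 255 = 51

51


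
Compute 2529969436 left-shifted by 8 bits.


0b10010110110011000100010100011100 << 8 = 0b1001011011001100010001010001110000000000 = 647672175616

647672175616


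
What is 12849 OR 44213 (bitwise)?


0b11001000110001 | 0b1010110010110101 = 0b1011111010110101 = 48821

48821


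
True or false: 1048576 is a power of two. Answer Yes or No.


0b100000000000000000000. Only one bit set => Yes

Yes


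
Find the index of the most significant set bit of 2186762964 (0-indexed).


0b10000010010101110101101011010100. Highest set bit at position 31

31


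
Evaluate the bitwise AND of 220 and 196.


0b11011100 & 0b11000100 = 0b11000100 = 196

196


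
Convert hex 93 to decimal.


93 hex = 147 decimal

147


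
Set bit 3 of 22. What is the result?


22 | (1 << 3) = 22 | 8 = 30

30


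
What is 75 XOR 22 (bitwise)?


0b1001011 ^ 0b10110 = 0b1011101 = 93

93


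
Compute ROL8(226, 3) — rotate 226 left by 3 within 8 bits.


Rotate 0b11100010 left by 3 (8-bit) = 0b10111 = 23

23


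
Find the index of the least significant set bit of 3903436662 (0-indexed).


0b11101000101010011011011101110110. Lowest set bit at position 1

1


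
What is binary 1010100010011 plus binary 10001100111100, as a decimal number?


1010100010011 + 10001100111100 = 11100001001111 = 14415

14415


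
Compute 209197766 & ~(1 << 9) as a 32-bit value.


209197766 & ~(1 << 9) = 209197254

209197254


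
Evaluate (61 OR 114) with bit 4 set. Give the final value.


Step 1: 61 | 114 = 127
Step 2: 127 | (1 << 4) = 127 | 16 = 127

127


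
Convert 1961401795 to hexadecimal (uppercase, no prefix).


1961401795 = 74E89DC3 hex

74E89DC3


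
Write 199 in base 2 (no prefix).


199 = 11000111 in binary

11000111


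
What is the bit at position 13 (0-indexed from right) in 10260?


0b10100000010100, position 13 = 1

1


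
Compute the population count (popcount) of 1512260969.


0b1011010001000110100010101101001 has 14 set bits

14


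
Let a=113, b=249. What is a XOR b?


113 ^ 249 = 136

136


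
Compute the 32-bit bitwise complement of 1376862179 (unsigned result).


~0b1010010000100010011111111100011 = 0b10101101111011101100000000011100 = 2918105116 (32-bit unsigned)

2918105116


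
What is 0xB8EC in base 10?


B8EC hex = 47340 decimal

47340


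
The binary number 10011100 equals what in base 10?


10011100 in decimal = 156

156


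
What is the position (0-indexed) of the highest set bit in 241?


0b11110001. Highest set bit at position 7

7


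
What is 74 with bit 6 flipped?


74 ^ (1 << 6) = 74 ^ 64 = 10

10


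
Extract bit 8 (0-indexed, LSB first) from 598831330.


0b100011101100010111000011100010, position 8 = 0

0


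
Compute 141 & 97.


0b10001101 & 0b1100001 = 0b1 = 1

1


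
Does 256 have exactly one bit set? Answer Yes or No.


0b100000000. Only one bit set => Yes

Yes


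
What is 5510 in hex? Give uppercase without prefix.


5510 = 1586 hex

1586


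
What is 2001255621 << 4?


0b1110111010010001011110011000101 << 4 = 0b11101110100100010111100110001010000 = 32020089936

32020089936


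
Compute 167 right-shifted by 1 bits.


0b10100111 >> 1 = 0b1010011 = 83

83


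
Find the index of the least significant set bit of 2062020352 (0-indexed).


0b1111010111001111110111100000000. Lowest set bit at position 8

8


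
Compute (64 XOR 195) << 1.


Step 1: 64 ^ 195 = 131
Step 2: 131 << 1 = 262

262


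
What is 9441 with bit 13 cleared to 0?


9441 & ~(1 << 13) = 1249

1249


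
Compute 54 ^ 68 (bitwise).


0b110110 ^ 0b1000100 = 0b1110010 = 114

114


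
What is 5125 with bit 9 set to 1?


5125 | (1 << 9) = 5125 | 512 = 5637

5637


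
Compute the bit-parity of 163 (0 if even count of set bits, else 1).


0b10100011 has 4 ones => parity 0

0


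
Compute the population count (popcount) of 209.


0b11010001 has 4 set bits

4


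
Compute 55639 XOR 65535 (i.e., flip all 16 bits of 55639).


55639 ^ 65535 = 9896

9896


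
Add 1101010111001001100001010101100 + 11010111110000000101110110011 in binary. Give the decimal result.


1101010111001001100001010101100 + 11010111110000000101110110011 = 10000101110111001100111001011111 = 2245840479

2245840479


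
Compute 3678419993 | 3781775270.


0b11011011010000000011110000011001 | 0b11100001011010010100111110100110 = 0b11111011011010010111111110111111 = 4217995199

4217995199


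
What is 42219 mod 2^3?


42219 & 7 = 3

3


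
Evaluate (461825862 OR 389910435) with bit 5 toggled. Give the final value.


Step 1: 461825862 | 389910435 = 532672487
Step 2: 532672487 ^ (1 << 5) = 532672487 ^ 32 = 532672455

532672455


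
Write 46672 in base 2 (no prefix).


46672 = 1011011001010000 in binary

1011011001010000


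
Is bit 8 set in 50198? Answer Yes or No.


0b1100010000010110, bit 8 = 0. No

No


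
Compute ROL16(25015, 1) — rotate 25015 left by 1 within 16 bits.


Rotate 0b110000110110111 left by 1 (16-bit) = 0b1100001101101110 = 50030

50030


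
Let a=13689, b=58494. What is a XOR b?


13689 ^ 58494 = 53511

53511


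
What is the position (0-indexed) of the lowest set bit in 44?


0b101100. Lowest set bit at position 2

2


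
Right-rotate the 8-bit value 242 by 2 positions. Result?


Rotate 0b11110010 right by 2 (8-bit) = 0b10111100 = 188

188


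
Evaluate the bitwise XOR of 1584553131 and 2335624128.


0b1011110011100100101110010101011 ^ 0b10001011001101101100101111000000 = 0b11010101010001001001011101101011 = 3578042219

3578042219


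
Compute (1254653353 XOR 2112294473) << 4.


Step 1: 1254653353 ^ 2112294473 = 925856736
Step 2: 925856736 << 4 = 14813707776

14813707776


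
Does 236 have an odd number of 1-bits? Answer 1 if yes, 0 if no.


0b11101100 has 5 ones => parity 1

1


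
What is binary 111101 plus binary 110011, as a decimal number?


111101 + 110011 = 1110000 = 112

112


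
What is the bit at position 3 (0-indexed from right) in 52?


0b110100, position 3 = 0

0


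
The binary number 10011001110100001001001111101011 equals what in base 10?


10011001110100001001001111101011 in decimal = 2580583403

2580583403


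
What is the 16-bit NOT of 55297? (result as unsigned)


~0b1101100000000001 = 0b10011111111110 = 10238 (16-bit unsigned)

10238


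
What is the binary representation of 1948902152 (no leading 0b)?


1948902152 = 1110100001010011110001100001000 in binary

1110100001010011110001100001000


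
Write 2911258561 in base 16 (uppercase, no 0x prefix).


2911258561 = AD8647C1 hex

AD8647C1


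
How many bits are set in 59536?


0b1110100010010000 has 6 set bits

6


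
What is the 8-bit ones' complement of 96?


96 ^ 255 = 159

159


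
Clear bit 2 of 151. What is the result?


151 & ~(1 << 2) = 147

147


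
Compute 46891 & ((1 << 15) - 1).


46891 & 32767 = 14123

14123


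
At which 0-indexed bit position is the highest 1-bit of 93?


0b1011101. Highest set bit at position 6

6


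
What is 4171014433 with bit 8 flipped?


4171014433 ^ (1 << 8) = 4171014433 ^ 256 = 4171014177

4171014177


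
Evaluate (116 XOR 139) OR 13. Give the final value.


Step 1: 116 ^ 139 = 255
Step 2: 255 | 13 = 255

255


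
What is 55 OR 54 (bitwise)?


0b110111 | 0b110110 = 0b110111 = 55

55


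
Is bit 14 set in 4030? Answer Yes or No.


0b111110111110, bit 14 = 0. No

No


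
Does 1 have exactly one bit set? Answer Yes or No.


0b1. Only one bit set => Yes

Yes


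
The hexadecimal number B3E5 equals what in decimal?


B3E5 hex = 46053 decimal

46053


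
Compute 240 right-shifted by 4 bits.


0b11110000 >> 4 = 0b1111 = 15

15


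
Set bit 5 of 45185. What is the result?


45185 | (1 << 5) = 45185 | 32 = 45217

45217


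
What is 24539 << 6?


0b101111111011011 << 6 = 0b101111111011011000000 = 1570496

1570496


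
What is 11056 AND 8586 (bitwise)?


0b10101100110000 & 0b10000110001010 = 0b10000100000000 = 8448

8448


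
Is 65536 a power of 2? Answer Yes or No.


0b10000000000000000. Only one bit set => Yes

Yes


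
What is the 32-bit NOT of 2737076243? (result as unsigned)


~0b10100011001001000111100000010011 = 0b1011100110110111000011111101100 = 1557891052 (32-bit unsigned)

1557891052


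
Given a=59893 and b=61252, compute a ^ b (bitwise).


59893 ^ 61252 = 1713

1713


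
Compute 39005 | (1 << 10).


39005 | (1 << 10) = 39005 | 1024 = 40029

40029


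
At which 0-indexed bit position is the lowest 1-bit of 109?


0b1101101. Lowest set bit at position 0

0


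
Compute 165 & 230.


0b10100101 & 0b11100110 = 0b10100100 = 164

164


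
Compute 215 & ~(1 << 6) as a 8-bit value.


215 & ~(1 << 6) = 151

151


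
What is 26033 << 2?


0b110010110110001 << 2 = 0b11001011011000100 = 104132

104132


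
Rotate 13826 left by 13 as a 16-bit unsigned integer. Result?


Rotate 0b11011000000010 left by 13 (16-bit) = 0b100011011000000 = 18112

18112


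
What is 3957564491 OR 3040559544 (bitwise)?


0b11101011111000111010010001001011 | 0b10110101001110110100000110111000 = 0b11111111111110111110010111111011 = 4294698491

4294698491


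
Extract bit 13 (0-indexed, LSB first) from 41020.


0b1010000000111100, position 13 = 1

1


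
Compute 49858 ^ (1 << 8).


49858 ^ (1 << 8) = 49858 ^ 256 = 50114

50114


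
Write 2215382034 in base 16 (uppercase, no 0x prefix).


2215382034 = 840C0C12 hex

840C0C12


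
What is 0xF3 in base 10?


F3 hex = 243 decimal

243


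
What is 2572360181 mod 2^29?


2572360181 & 536870911 = 424876533

424876533


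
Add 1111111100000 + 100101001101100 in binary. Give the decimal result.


1111111100000 + 100101001101100 = 110101001001100 = 27212

27212


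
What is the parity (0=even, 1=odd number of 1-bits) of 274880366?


0b10000011000100101011101101110 has 14 ones => parity 0

0


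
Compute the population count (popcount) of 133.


0b10000101 has 3 set bits

3


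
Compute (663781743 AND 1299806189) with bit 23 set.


Step 1: 663781743 & 1299806189 = 84935021
Step 2: 84935021 | (1 << 23) = 84935021 | 8388608 = 93323629

93323629


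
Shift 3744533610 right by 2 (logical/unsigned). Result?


0b11011111001100010000110001101010 >> 2 = 0b110111110011000100001100011010 = 936133402

936133402


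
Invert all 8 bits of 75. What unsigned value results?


75 ^ 255 = 180

180


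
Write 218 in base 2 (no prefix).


218 = 11011010 in binary

11011010


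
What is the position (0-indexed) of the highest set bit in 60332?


0b1110101110101100. Highest set bit at position 15

15


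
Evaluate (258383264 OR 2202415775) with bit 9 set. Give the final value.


Step 1: 258383264 | 2202415775 = 2405875647
Step 2: 2405875647 | (1 << 9) = 2405875647 | 512 = 2405875647

2405875647


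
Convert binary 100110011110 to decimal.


100110011110 in decimal = 2462

2462


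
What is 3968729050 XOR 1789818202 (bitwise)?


0b11101100100011011111111111011010 ^ 0b1101010101011100111010101011010 = 0b10000110001000111000101010000000 = 2250476160

2250476160


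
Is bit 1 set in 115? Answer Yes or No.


0b1110011, bit 1 = 1. Yes

Yes


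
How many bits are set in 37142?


0b1001000100010110 has 6 set bits

6


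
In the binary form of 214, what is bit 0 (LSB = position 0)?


0b11010110, position 0 = 0

0


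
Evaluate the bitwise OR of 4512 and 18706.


0b1000110100000 | 0b100100100010010 = 0b101100110110010 = 22962

22962


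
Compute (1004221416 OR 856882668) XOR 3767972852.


Step 1: 1004221416 | 856882668 = 1004273644
Step 2: 1004273644 ^ 3767972852 = 3679276056

3679276056


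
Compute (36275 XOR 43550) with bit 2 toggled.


Step 1: 36275 ^ 43550 = 10157
Step 2: 10157 ^ (1 << 2) = 10157 ^ 4 = 10153

10153


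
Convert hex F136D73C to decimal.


F136D73C hex = 4046903100 decimal

4046903100


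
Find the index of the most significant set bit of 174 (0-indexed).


0b10101110. Highest set bit at position 7

7


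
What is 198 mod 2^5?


198 & 31 = 6

6


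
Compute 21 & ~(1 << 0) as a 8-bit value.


21 & ~(1 << 0) = 20

20


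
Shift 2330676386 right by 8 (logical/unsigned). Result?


0b10001010111010110100110010100010 >> 8 = 0b100010101110101101001100 = 9104204

9104204


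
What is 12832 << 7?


0b11001000100000 << 7 = 0b110010001000000000000 = 1642496

1642496


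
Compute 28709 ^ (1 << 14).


28709 ^ (1 << 14) = 28709 ^ 16384 = 12325

12325


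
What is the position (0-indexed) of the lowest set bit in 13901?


0b11011001001101. Lowest set bit at position 0

0


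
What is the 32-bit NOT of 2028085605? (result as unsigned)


~0b1111000111000100010000101100101 = 0b10000111000111011101111010011010 = 2266881690 (32-bit unsigned)

2266881690


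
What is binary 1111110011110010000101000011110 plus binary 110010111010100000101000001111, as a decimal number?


1111110011110010000101000011110 + 110010111010100000101000001111 = 10110001011000110001010000101101 = 2976060461

2976060461


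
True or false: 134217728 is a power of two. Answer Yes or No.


0b1000000000000000000000000000. Only one bit set => Yes

Yes


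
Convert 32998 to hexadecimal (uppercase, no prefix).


32998 = 80E6 hex

80E6


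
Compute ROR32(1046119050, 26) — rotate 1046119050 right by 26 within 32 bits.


Rotate 0b111110010110101000001010001010 right by 26 (32-bit) = 0b10010110101000001010001010001111 = 2527109775

2527109775


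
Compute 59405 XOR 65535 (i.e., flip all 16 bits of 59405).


59405 ^ 65535 = 6130

6130


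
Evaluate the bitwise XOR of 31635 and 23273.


0b111101110010011 ^ 0b101101011101001 = 0b10000101111010 = 8570

8570


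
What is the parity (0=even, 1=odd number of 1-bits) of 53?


0b110101 has 4 ones => parity 0

0


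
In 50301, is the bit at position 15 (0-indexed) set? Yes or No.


0b1100010001111101, bit 15 = 1. Yes

Yes


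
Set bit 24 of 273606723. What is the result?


273606723 | (1 << 24) = 273606723 | 16777216 = 290383939

290383939


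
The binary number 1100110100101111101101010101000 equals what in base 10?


1100110100101111101101010101000 in decimal = 1721227944

1721227944


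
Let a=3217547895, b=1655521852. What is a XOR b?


3217547895 ^ 1655521852 = 3714752587

3714752587


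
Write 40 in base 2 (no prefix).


40 = 101000 in binary

101000


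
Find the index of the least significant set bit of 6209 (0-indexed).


0b1100001000001. Lowest set bit at position 0

0


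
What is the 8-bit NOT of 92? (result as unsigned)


~0b1011100 = 0b10100011 = 163 (8-bit unsigned)

163


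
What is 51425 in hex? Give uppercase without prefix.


51425 = C8E1 hex

C8E1


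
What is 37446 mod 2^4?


37446 & 15 = 6

6


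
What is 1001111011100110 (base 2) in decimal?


1001111011100110 in decimal = 40678

40678


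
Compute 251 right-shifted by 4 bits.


0b11111011 >> 4 = 0b1111 = 15

15


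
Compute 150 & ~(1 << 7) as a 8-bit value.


150 & ~(1 << 7) = 22

22


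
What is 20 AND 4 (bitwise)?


0b10100 & 0b100 = 0b100 = 4

4


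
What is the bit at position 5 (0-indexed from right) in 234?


0b11101010, position 5 = 1

1


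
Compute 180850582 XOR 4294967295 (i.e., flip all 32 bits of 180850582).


180850582 ^ 4294967295 = 4114116713

4114116713


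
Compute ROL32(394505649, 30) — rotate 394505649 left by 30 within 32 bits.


Rotate 0b10111100000111010110110110001 left by 30 (32-bit) = 0b1000101111000001110101101101100 = 1172368236

1172368236


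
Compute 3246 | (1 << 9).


3246 | (1 << 9) = 3246 | 512 = 3758

3758


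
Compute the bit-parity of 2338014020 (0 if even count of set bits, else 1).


0b10001011010110110100001101000100 has 14 ones => parity 0

0


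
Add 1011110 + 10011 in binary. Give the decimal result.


1011110 + 10011 = 1110001 = 113

113


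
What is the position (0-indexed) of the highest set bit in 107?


0b1101011. Highest set bit at position 6

6


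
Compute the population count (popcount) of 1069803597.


0b111111110000111110100001001101 has 18 set bits

18


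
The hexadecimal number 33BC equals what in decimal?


33BC hex = 13244 decimal

13244


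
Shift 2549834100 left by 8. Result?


0b10010111111110110110000101110100 << 8 = 0b1001011111111011011000010111010000000000 = 652757529600

652757529600


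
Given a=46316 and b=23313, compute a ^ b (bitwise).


46316 ^ 23313 = 61437

61437


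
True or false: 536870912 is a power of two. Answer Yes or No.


0b100000000000000000000000000000. Only one bit set => Yes

Yes


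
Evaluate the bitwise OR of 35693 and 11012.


0b1000101101101101 | 0b10101100000100 = 0b1010101101101101 = 43885

43885


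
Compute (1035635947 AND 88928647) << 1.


Step 1: 1035635947 & 88928647 = 84443267
Step 2: 84443267 << 1 = 168886534

168886534


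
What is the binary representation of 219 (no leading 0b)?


219 = 11011011 in binary

11011011


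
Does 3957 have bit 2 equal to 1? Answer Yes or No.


0b111101110101, bit 2 = 1. Yes

Yes


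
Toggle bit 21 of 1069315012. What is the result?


1069315012 ^ (1 << 21) = 1069315012 ^ 2097152 = 1067217860

1067217860


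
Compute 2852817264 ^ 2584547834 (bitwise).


0b10101010000010101000100101110000 ^ 0b10011010000011010001000111111010 = 0b110000000001111001100010001010 = 805804170

805804170


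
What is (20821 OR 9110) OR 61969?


Step 1: 20821 | 9110 = 29655
Step 2: 29655 | 61969 = 62423

62423


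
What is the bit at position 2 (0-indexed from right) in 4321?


0b1000011100001, position 2 = 0

0


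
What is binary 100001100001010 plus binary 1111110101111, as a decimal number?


100001100001010 + 1111110101111 = 110001010111001 = 25273

25273


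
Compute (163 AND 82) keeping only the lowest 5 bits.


Step 1: 163 & 82 = 2
Step 2: 2 & 31 = 2

2


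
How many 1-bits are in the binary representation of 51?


0b110011 has 4 set bits

4


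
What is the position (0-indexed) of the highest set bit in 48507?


0b1011110101111011. Highest set bit at position 15

15


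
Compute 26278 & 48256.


0b110011010100110 & 0b1011110010000000 = 0b10010010000000 = 9344

9344


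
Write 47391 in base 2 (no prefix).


47391 = 1011100100011111 in binary

1011100100011111


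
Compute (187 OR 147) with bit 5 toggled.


Step 1: 187 | 147 = 187
Step 2: 187 ^ (1 << 5) = 187 ^ 32 = 155

155


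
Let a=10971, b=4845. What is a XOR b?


10971 ^ 4845 = 14390

14390


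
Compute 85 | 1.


0b1010101 | 0b1 = 0b1010101 = 85

85


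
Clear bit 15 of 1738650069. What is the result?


1738650069 & ~(1 << 15) = 1738617301

1738617301


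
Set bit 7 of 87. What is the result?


87 | (1 << 7) = 87 | 128 = 215

215


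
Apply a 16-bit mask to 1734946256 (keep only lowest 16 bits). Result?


1734946256 & 65535 = 11728

11728


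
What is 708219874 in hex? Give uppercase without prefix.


708219874 = 2A3693E2 hex

2A3693E2


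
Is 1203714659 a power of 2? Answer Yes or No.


0b1000111101111110011101001100011. Multiple bits set => No

No


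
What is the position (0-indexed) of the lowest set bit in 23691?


0b101110010001011. Lowest set bit at position 0

0


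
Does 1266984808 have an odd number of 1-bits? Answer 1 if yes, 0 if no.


0b1001011100001001010011101101000 has 14 ones => parity 0

0


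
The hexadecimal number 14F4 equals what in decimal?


14F4 hex = 5364 decimal

5364


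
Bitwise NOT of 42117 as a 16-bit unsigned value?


~0b1010010010000101 = 0b101101101111010 = 23418 (16-bit unsigned)

23418


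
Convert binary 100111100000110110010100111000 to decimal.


100111100000110110010100111000 in decimal = 662922552

662922552


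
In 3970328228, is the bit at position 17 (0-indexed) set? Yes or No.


0b11101100101001100110011010100100, bit 17 = 1. Yes

Yes


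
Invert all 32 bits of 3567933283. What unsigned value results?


3567933283 ^ 4294967295 = 727034012

727034012


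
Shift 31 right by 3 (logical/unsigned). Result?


0b11111 >> 3 = 0b11 = 3

3


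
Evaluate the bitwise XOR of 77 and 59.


0b1001101 ^ 0b111011 = 0b1110110 = 118

118


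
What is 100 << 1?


0b1100100 << 1 = 0b11001000 = 200

200


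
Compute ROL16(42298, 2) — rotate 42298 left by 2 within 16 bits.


Rotate 0b1010010100111010 left by 2 (16-bit) = 0b1001010011101010 = 38122

38122


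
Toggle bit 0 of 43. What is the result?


43 ^ (1 << 0) = 43 ^ 1 = 42

42


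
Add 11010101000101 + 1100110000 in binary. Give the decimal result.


11010101000101 + 1100110000 = 11100001110101 = 14453

14453


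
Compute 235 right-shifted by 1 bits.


0b11101011 >> 1 = 0b1110101 = 117

117


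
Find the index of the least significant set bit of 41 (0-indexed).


0b101001. Lowest set bit at position 0

0


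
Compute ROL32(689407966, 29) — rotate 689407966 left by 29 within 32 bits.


Rotate 0b101001000101111000011111011110 left by 29 (32-bit) = 0b11000101001000101111000011111011 = 3307401467

3307401467


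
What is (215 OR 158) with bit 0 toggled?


Step 1: 215 | 158 = 223
Step 2: 223 ^ (1 << 0) = 223 ^ 1 = 222

222


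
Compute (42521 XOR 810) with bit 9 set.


Step 1: 42521 ^ 810 = 42291
Step 2: 42291 | (1 << 9) = 42291 | 512 = 42803

42803


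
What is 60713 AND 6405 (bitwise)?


0b1110110100101001 & 0b1100100000101 = 0b100100000001 = 2305

2305


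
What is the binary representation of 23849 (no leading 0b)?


23849 = 101110100101001 in binary

101110100101001


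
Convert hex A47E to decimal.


A47E hex = 42110 decimal

42110


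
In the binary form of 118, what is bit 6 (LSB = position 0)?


0b1110110, position 6 = 1

1


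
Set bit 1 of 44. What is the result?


44 | (1 << 1) = 44 | 2 = 46

46


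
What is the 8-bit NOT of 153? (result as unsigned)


~0b10011001 = 0b1100110 = 102 (8-bit unsigned)

102


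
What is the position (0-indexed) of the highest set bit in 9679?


0b10010111001111. Highest set bit at position 13

13


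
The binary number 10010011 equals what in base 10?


10010011 in decimal = 147

147


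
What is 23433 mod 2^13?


23433 & 8191 = 7049

7049


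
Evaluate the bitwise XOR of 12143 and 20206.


0b10111101101111 ^ 0b100111011101110 = 0b110000110000001 = 24961

24961


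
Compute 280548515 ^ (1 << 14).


280548515 ^ (1 << 14) = 280548515 ^ 16384 = 280532131

280532131


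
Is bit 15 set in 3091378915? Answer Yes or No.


0b10111000010000101011001011100011, bit 15 = 1. Yes

Yes


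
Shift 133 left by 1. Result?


0b10000101 << 1 = 0b100001010 = 266

266


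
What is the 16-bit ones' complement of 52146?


52146 ^ 65535 = 13389

13389


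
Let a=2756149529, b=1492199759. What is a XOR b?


2756149529 ^ 1492199759 = 4239829078

4239829078


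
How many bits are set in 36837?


0b1000111111100101 has 10 set bits

10


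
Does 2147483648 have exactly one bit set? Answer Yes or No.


0b10000000000000000000000000000000. Only one bit set => Yes

Yes


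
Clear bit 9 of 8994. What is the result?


8994 & ~(1 << 9) = 8482

8482


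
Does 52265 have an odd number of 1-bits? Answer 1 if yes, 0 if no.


0b1100110000101001 has 7 ones => parity 1

1


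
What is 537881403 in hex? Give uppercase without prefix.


537881403 = 200F6B3B hex

200F6B3B


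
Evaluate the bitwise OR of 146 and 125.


0b10010010 | 0b1111101 = 0b11111111 = 255

255


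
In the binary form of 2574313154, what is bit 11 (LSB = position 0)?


0b10011001011100001110011011000010, position 11 = 0

0


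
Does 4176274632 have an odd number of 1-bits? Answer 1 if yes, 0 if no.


0b11111000111011001110010011001000 has 17 ones => parity 1

1


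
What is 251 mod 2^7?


251 & 127 = 123

123


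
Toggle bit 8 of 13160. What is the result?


13160 ^ (1 << 8) = 13160 ^ 256 = 12904

12904


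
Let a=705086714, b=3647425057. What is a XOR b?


705086714 ^ 3647425057 = 4083257051

4083257051


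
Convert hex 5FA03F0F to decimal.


5FA03F0F hex = 1604337423 decimal

1604337423


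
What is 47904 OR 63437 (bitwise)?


0b1011101100100000 | 0b1111011111001101 = 0b1111111111101101 = 65517

65517


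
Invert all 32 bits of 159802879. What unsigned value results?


159802879 ^ 4294967295 = 4135164416

4135164416


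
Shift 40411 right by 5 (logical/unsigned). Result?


0b1001110111011011 >> 5 = 0b10011101110 = 1262

1262


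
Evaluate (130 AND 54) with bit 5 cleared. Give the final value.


Step 1: 130 & 54 = 2
Step 2: 2 & ~(1 << 5) = 2

2


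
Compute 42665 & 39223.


0b1010011010101001 & 0b1001100100110111 = 0b1000000000100001 = 32801

32801


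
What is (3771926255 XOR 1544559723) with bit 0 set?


Step 1: 3771926255 ^ 1544559723 = 3166902916
Step 2: 3166902916 | (1 << 0) = 3166902916 | 1 = 3166902917

3166902917


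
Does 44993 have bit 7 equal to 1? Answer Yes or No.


0b1010111111000001, bit 7 = 1. Yes

Yes


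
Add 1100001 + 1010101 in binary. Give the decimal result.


1100001 + 1010101 = 10110110 = 182

182


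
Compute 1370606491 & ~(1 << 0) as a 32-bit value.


1370606491 & ~(1 << 0) = 1370606490

1370606490


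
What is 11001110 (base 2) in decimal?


11001110 in decimal = 206

206


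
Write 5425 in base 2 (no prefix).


5425 = 1010100110001 in binary

1010100110001


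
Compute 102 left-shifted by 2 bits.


0b1100110 << 2 = 0b110011000 = 408

408


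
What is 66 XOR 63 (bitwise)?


0b1000010 ^ 0b111111 = 0b1111101 = 125

125


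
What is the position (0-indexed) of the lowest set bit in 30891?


0b111100010101011. Lowest set bit at position 0

0


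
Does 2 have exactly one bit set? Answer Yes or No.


0b10. Only one bit set => Yes

Yes


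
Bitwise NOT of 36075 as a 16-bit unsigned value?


~0b1000110011101011 = 0b111001100010100 = 29460 (16-bit unsigned)

29460


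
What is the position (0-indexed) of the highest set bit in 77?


0b1001101. Highest set bit at position 6

6


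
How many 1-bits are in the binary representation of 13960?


0b11011010001000 has 6 set bits

6


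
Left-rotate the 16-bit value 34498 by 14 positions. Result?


Rotate 0b1000011011000010 left by 14 (16-bit) = 0b1010000110110000 = 41392

41392


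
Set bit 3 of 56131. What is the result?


56131 | (1 << 3) = 56131 | 8 = 56139

56139


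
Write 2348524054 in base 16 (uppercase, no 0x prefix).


2348524054 = 8BFBA216 hex

8BFBA216


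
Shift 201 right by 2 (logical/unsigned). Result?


0b11001001 >> 2 = 0b110010 = 50

50


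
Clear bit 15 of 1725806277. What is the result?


1725806277 & ~(1 << 15) = 1725773509

1725773509


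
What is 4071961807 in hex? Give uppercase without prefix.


4071961807 = F2B534CF hex

F2B534CF


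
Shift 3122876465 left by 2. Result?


0b10111010001000110101000000110001 << 2 = 0b1011101000100011010100000011000100 = 12491505860

12491505860


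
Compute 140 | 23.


0b10001100 | 0b10111 = 0b10011111 = 159

159


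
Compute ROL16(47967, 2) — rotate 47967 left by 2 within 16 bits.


Rotate 0b1011101101011111 left by 2 (16-bit) = 0b1110110101111110 = 60798

60798


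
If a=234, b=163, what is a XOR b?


234 ^ 163 = 73

73


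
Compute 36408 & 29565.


0b1000111000111000 & 0b111001101111101 = 0b1000111000 = 568

568


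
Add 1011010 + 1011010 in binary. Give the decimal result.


1011010 + 1011010 = 10110100 = 180

180


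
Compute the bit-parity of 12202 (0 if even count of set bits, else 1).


0b10111110101010 has 9 ones => parity 1

1


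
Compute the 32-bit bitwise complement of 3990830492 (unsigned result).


~0b11101101110111110011110110011100 = 0b10010001000001100001001100011 = 304136803 (32-bit unsigned)

304136803


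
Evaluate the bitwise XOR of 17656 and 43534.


0b100010011111000 ^ 0b1010101000001110 = 0b1110111011110110 = 61174

61174


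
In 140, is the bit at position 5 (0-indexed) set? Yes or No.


0b10001100, bit 5 = 0. No

No


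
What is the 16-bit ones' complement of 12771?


12771 ^ 65535 = 52764

52764


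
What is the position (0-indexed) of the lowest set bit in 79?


0b1001111. Lowest set bit at position 0

0


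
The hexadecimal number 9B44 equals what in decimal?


9B44 hex = 39748 decimal

39748


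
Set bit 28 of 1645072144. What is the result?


1645072144 | (1 << 28) = 1645072144 | 268435456 = 1913507600

1913507600


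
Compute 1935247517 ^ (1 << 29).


1935247517 ^ (1 << 29) = 1935247517 ^ 536870912 = 1398376605

1398376605


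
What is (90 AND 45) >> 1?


Step 1: 90 & 45 = 8
Step 2: 8 >> 1 = 4

4


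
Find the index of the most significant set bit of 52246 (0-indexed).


0b1100110000010110. Highest set bit at position 15

15


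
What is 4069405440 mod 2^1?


4069405440 & 1 = 0

0


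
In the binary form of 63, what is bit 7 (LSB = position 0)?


0b111111, position 7 = 0

0


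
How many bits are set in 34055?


0b1000010100000111 has 6 set bits

6


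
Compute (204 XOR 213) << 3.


Step 1: 204 ^ 213 = 25
Step 2: 25 << 3 = 200

200


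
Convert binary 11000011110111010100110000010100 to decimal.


11000011110111010100110000010100 in decimal = 3286060052

3286060052


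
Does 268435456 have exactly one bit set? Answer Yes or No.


0b10000000000000000000000000000. Only one bit set => Yes

Yes


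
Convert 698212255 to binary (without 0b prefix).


698212255 = 101001100111011101111110011111 in binary

101001100111011101111110011111


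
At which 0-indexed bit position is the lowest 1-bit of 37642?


0b1001001100001010. Lowest set bit at position 1

1


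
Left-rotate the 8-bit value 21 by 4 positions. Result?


Rotate 0b10101 left by 4 (8-bit) = 0b1010001 = 81

81


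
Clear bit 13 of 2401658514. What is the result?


2401658514 & ~(1 << 13) = 2401650322

2401650322


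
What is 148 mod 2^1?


148 & 1 = 0

0


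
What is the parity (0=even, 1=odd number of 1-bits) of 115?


0b1110011 has 5 ones => parity 1

1


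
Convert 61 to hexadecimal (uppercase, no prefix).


61 = 3D hex

3D


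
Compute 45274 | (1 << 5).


45274 | (1 << 5) = 45274 | 32 = 45306

45306


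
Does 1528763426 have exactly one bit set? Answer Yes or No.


0b1011011000111110001010000100010. Multiple bits set => No

No


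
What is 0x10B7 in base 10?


10B7 hex = 4279 decimal

4279


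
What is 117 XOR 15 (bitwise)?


0b1110101 ^ 0b1111 = 0b1111010 = 122

122


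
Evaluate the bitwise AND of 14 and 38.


0b1110 & 0b100110 = 0b110 = 6

6


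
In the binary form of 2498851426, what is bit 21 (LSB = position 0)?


0b10010100111100010111001001100010, position 21 = 1

1


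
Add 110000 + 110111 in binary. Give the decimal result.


110000 + 110111 = 1100111 = 103

103


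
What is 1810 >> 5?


0b11100010010 >> 5 = 0b111000 = 56

56


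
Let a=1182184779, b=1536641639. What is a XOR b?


1182184779 ^ 1536641639 = 501350188

501350188


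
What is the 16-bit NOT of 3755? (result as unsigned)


~0b111010101011 = 0b1111000101010100 = 61780 (16-bit unsigned)

61780


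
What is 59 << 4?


0b111011 << 4 = 0b1110110000 = 944

944


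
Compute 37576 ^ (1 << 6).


37576 ^ (1 << 6) = 37576 ^ 64 = 37512

37512


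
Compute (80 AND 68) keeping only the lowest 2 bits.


Step 1: 80 & 68 = 64
Step 2: 64 & 3 = 0

0


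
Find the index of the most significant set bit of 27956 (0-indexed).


0b110110100110100. Highest set bit at position 14

14


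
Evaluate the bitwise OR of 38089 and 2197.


0b1001010011001001 | 0b100010010101 = 0b1001110011011101 = 40157

40157


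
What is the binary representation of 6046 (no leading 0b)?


6046 = 1011110011110 in binary

1011110011110


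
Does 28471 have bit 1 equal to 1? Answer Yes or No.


0b110111100110111, bit 1 = 1. Yes

Yes


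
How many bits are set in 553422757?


0b100000111111001000111110100101 has 16 set bits

16


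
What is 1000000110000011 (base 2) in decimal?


1000000110000011 in decimal = 33155

33155


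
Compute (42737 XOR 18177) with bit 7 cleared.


Step 1: 42737 ^ 18177 = 57840
Step 2: 57840 & ~(1 << 7) = 57712

57712


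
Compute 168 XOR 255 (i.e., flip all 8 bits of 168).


168 ^ 255 = 87

87


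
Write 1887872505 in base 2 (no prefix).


1887872505 = 1110000100001101010010111111001 in binary

1110000100001101010010111111001


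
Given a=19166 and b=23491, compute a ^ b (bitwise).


19166 ^ 23491 = 4381

4381


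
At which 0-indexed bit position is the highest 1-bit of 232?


0b11101000. Highest set bit at position 7

7


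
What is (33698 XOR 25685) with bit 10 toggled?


Step 1: 33698 ^ 25685 = 59383
Step 2: 59383 ^ (1 << 10) = 59383 ^ 1024 = 58359

58359
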